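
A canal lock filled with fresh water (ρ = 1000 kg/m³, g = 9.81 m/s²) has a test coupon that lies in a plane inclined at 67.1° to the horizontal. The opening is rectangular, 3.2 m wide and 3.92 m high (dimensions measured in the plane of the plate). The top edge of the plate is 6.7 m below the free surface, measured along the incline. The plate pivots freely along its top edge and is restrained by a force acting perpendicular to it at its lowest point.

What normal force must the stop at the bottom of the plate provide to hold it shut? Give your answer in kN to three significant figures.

P ≈ 528 kN

γ = ρg = 1000 × 9.81 = 9810 N/m³ = 9.81 kN/m³.
Let θ = 67.1° be the plate's angle to the horizontal; measure y along the incline from where the plane meets the free surface. Vertical depth h = y·sinθ with sinθ = 0.921185.
The centroid lies 3.92/2 = 1.96 m below the top edge, so y_c = 6.7 + 1.96 = 8.66 m and h_c = 8.66 × 0.921185 = 7.97746 m.
A = 3.2 × 3.92 = 12.544 m².
Resultant F = γ·h_c·A = 9.81 × 7.97746 × 12.544 = 981.679 kN.
I_c = b·h³/12 = 3.2 × 3.92³/12 = 16.063 m⁴.
Centre of pressure: y_p = y_c + I_c/(y_c·A) = 8.66 + 16.063/(8.66 × 12.544) = 8.66 + 0.147867 = 8.80787 m along the plane.
The resultant acts 1.96 + 0.147867 = 2.10787 m (along the plate) below the hinge at the top edge, so the moment about the hinge is M = F × 2.10787 = 981.679 × 2.10787 = 2069.25 kN·m.
A normal force at the bottom, 3.92 m from the hinge, must supply this moment: P = 2069.25/3.92 = 527.87 kN.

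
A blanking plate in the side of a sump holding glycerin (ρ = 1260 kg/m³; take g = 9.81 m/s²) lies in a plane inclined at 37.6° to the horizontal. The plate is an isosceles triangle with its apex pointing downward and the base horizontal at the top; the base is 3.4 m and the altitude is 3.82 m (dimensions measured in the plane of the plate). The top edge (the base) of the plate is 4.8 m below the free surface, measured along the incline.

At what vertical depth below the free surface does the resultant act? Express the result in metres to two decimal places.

γ = ρg = 1260 × 9.81 / 1000 = 12.3606 kN/m³.
Let θ = 37.6° be the plate's angle to the horizontal; measure y along the incline from where the plane meets the free surface. Vertical depth h = y·sinθ with sinθ = 0.610145.
With the apex down, the centroid sits h/3 = 3.82/3 = 1.27333 m below the base (the top edge), so y_c = 4.8 + 1.27333 = 6.07333 m and h_c = 6.07333 × 0.610145 = 3.70561 m.
A = ½ × 3.4 × 3.82 = 6.494 m².
Resultant F = γ·h_c·A = 12.3606 × 3.70561 × 6.494 = 297.448 kN.
I_c = b·h³/36 = 3.4 × 3.82³/36 = 5.26461 m⁴.
Centre of pressure: y_p = y_c + I_c/(y_c·A) = 6.07333 + 5.26461/(6.07333 × 6.494) = 6.07333 + 0.133483 = 6.20681 m along the plane.
Vertically, h_p = y_p·sinθ = 6.20681 × 0.610145 = 3.78705 m.

h_p = 3.79 m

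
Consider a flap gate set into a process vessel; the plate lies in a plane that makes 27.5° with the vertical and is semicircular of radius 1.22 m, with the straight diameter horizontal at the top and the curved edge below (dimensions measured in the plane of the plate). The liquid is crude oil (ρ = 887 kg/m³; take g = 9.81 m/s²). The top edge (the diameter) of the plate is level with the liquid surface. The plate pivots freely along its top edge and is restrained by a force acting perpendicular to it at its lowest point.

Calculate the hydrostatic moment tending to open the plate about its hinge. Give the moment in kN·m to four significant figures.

γ = ρg = 887 × 9.81 / 1000 = 8.70147 kN/m³.
The plate makes 27.5° with the vertical, i.e. θ = 90° − 27.5° = 62.5° to the horizontal. Measuring y along the incline from the free-surface line, vertical depth h = y·sinθ with sinθ = 0.887011.
The centroid of a semicircle lies 4r/(3π) = 0.517784 m from the diameter, here below the top edge, so y_c = 0.517784 m and h_c = 0.517784 × 0.887011 = 0.45928 m.
A = πr²/2 = π × 1.22²/2 = 2.33797 m².
Resultant F = γ·h_c·A = 8.70147 × 0.45928 × 2.33797 = 9.34349 kN.
I_c = (π/8 − 8/(9π))·r⁴ = 0.109757 × 1.22⁴ = 0.243148 m⁴.
Centre of pressure: y_p = y_c + I_c/(y_c·A) = 0.517784 + 0.243148/(0.517784 × 2.33797) = 0.517784 + 0.200855 = 0.718639 m along the plane.
The resultant acts 0.517784 + 0.200855 = 0.718639 m (along the plate) below the hinge at the top edge, so the moment about the hinge is M = F × 0.718639 = 9.34349 × 0.718639 = 6.7146 kN·m.

M ≈ 6.715 kN·m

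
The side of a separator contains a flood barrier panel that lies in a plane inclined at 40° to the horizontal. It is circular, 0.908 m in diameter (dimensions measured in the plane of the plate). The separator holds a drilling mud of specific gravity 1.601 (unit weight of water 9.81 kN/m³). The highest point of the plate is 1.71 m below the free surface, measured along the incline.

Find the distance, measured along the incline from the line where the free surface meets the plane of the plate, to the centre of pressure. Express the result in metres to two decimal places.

γ = 1.601 × 9.81 = 15.70581 kN/m³.
Let θ = 40° be the plate's angle to the horizontal; measure y along the incline from where the plane meets the free surface. Vertical depth h = y·sinθ with sinθ = 0.642788.
The centroid is at the centre, 0.454 m below the top of the plate, so y_c = 1.71 + 0.454 = 2.164 m and h_c = 2.164 × 0.642788 = 1.39099 m.
A = π(0.454)² = 0.647533 m².
Resultant F = γ·h_c·A = 15.70581 × 1.39099 × 0.647533 = 14.1464 kN.
I_c = πr⁴/4 = π × 0.454⁴/4 = 0.0333667 m⁴.
Centre of pressure: y_p = y_c + I_c/(y_c·A) = 2.164 + 0.0333667/(2.164 × 0.647533) = 2.164 + 0.0238119 = 2.18781 m along the plane.

y_p = 2.19 m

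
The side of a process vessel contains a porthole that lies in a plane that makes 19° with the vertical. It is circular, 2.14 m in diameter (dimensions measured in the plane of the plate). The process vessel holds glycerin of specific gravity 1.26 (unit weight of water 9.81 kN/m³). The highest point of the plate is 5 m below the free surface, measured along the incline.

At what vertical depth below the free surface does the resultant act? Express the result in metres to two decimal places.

h_p = 5.78 m

γ = 1.26 × 9.81 = 12.3606 kN/m³.
The plate makes 19° with the vertical, i.e. θ = 90° − 19° = 71° to the horizontal. Measuring y along the incline from the free-surface line, vertical depth h = y·sinθ with sinθ = 0.945519.
The centroid is at the centre, 1.07 m below the top of the plate, so y_c = 5 + 1.07 = 6.07 m and h_c = 6.07 × 0.945519 = 5.7393 m.
A = π(1.07)² = 3.59681 m².
Resultant F = γ·h_c·A = 12.3606 × 5.7393 × 3.59681 = 255.162 kN.
I_c = πr⁴/4 = π × 1.07⁴/4 = 1.0295 m⁴.
Centre of pressure: y_p = y_c + I_c/(y_c·A) = 6.07 + 1.0295/(6.07 × 3.59681) = 6.07 + 0.0471542 = 6.11715 m along the plane.
Vertically, h_p = y_p·sinθ = 6.11715 × 0.945519 = 5.78388 m.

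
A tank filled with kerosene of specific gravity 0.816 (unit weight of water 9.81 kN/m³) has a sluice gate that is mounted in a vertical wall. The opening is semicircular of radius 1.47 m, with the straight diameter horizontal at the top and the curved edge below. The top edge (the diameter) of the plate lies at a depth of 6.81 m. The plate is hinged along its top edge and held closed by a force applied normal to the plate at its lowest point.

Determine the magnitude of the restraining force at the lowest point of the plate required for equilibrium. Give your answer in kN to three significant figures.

γ = 0.816 × 9.81 = 8.00496 kN/m³.
The centroid of a semicircle lies 4r/(3π) = 0.623887 m from the diameter, here below the top edge, so the centroid depth is h_c = 6.81 + 0.623887 = 7.43389 m.
A = πr²/2 = π × 1.47²/2 = 3.39433 m².
Resultant F = γ·h_c·A = 8.00496 × 7.43389 × 3.39433 = 201.99 kN.
I_c = (π/8 − 8/(9π))·r⁴ = 0.109757 × 1.47⁴ = 0.512509 m⁴.
Centre of pressure: y_p = y_c + I_c/(y_c·A) = 7.43389 + 0.512509/(7.43389 × 3.39433) = 7.43389 + 0.020311 = 7.4542 m along the plane.
The resultant acts 0.623887 + 0.020311 = 0.644198 m (along the plate) below the hinge at the top edge, so the moment about the hinge is M = F × 0.644198 = 201.99 × 0.644198 = 130.122 kN·m.
A normal force at the bottom, 1.47 m from the hinge, must supply this moment: P = 130.122/1.47 = 88.5184 kN.

P ≈ 88.5 kN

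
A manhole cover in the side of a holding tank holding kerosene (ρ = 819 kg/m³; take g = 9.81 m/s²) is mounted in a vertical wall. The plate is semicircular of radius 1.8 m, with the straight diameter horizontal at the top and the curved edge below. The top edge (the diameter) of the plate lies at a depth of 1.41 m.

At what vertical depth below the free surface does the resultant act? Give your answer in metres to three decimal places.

γ = ρg = 819 × 9.81 / 1000 = 8.03439 kN/m³.
The centroid of a semicircle lies 4r/(3π) = 0.763944 m from the diameter, here below the top edge, so the centroid depth is h_c = 1.41 + 0.763944 = 2.17394 m.
A = πr²/2 = π × 1.8²/2 = 5.08938 m².
Resultant F = γ·h_c·A = 8.03439 × 2.17394 × 5.08938 = 88.8925 kN.
I_c = (π/8 − 8/(9π))·r⁴ = 0.109757 × 1.8⁴ = 1.15219 m⁴.
Centre of pressure: y_p = y_c + I_c/(y_c·A) = 2.17394 + 1.15219/(2.17394 × 5.08938) = 2.17394 + 0.104139 = 2.27808 m along the plane.

h_p = 2.278 m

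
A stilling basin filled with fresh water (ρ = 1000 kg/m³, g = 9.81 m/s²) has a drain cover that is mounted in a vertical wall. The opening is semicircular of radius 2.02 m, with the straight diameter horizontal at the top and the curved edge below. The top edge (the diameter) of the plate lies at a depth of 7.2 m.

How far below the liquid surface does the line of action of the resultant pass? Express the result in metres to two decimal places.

h_p = 8.09 m

γ = ρg = 1000 × 9.81 = 9810 N/m³ = 9.81 kN/m³.
The centroid of a semicircle lies 4r/(3π) = 0.857315 m from the diameter, here below the top edge, so the centroid depth is h_c = 7.2 + 0.857315 = 8.05732 m.
A = πr²/2 = π × 2.02²/2 = 6.40948 m².
Resultant F = γ·h_c·A = 9.81 × 8.05732 × 6.40948 = 506.62 kN.
I_c = (π/8 − 8/(9π))·r⁴ = 0.109757 × 2.02⁴ = 1.82742 m⁴.
Centre of pressure: y_p = y_c + I_c/(y_c·A) = 8.05732 + 1.82742/(8.05732 × 6.40948) = 8.05732 + 0.0353855 = 8.09271 m along the plane.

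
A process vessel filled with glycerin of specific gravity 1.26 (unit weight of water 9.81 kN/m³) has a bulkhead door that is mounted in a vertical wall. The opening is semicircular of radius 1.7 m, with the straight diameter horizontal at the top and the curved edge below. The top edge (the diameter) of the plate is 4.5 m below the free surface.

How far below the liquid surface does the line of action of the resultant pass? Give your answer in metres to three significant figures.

γ = 1.26 × 9.81 = 12.3606 kN/m³.
The centroid of a semicircle lies 4r/(3π) = 0.721502 m from the diameter, here below the top edge, so the centroid depth is h_c = 4.5 + 0.721502 = 5.2215 m.
A = πr²/2 = π × 1.7²/2 = 4.5396 m².
Resultant F = γ·h_c·A = 12.3606 × 5.2215 × 4.5396 = 292.99 kN.
I_c = (π/8 − 8/(9π))·r⁴ = 0.109757 × 1.7⁴ = 0.916701 m⁴.
Centre of pressure: y_p = y_c + I_c/(y_c·A) = 5.2215 + 0.916701/(5.2215 × 4.5396) = 5.2215 + 0.0386736 = 5.26017 m along the plane.

h_p = 5.26 m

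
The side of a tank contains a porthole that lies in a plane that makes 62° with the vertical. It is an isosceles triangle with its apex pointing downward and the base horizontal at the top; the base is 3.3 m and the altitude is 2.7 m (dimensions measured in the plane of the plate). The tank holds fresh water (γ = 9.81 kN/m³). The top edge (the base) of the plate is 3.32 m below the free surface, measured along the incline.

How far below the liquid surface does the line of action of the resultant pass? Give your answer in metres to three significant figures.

γ = 9.81 kN/m³.
The plate makes 62° with the vertical, i.e. θ = 90° − 62° = 28° to the horizontal. Measuring y along the incline from the free-surface line, vertical depth h = y·sinθ with sinθ = 0.469472.
With the apex down, the centroid sits h/3 = 2.7/3 = 0.9 m below the base (the top edge), so y_c = 3.32 + 0.9 = 4.22 m and h_c = 4.22 × 0.469472 = 1.98117 m.
A = ½ × 3.3 × 2.7 = 4.455 m².
Resultant F = γ·h_c·A = 9.81 × 1.98117 × 4.455 = 86.5842 kN.
I_c = b·h³/36 = 3.3 × 2.7³/36 = 1.80428 m⁴.
Centre of pressure: y_p = y_c + I_c/(y_c·A) = 4.22 + 1.80428/(4.22 × 4.455) = 4.22 + 0.0959718 = 4.31597 m along the plane.
Vertically, h_p = y_p·sinθ = 4.31597 × 0.469472 = 2.02623 m.

h_p = 2.03 m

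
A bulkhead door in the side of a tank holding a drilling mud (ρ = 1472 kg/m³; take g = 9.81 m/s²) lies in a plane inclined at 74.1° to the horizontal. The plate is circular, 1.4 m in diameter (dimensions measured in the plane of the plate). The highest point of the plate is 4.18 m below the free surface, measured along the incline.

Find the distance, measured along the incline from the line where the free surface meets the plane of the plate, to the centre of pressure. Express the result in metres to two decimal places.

y_p = 4.91 m

γ = ρg = 1472 × 9.81 / 1000 = 14.44032 kN/m³.
Let θ = 74.1° be the plate's angle to the horizontal; measure y along the incline from where the plane meets the free surface. Vertical depth h = y·sinθ with sinθ = 0.961741.
The centroid is at the centre, 0.7 m below the top of the plate, so y_c = 4.18 + 0.7 = 4.88 m and h_c = 4.88 × 0.961741 = 4.6933 m.
A = π(0.7)² = 1.53938 m².
Resultant F = γ·h_c·A = 14.44032 × 4.6933 × 1.53938 = 104.328 kN.
I_c = πr⁴/4 = π × 0.7⁴/4 = 0.188574 m⁴.
Centre of pressure: y_p = y_c + I_c/(y_c·A) = 4.88 + 0.188574/(4.88 × 1.53938) = 4.88 + 0.0251025 = 4.9051 m along the plane.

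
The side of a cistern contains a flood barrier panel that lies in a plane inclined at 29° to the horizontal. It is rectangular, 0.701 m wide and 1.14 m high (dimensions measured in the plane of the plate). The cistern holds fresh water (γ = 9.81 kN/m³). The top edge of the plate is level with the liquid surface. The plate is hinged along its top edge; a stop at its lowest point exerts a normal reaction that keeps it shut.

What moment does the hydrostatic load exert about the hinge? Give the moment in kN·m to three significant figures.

γ = 9.81 kN/m³.
Let θ = 29° be the plate's angle to the horizontal; measure y along the incline from where the plane meets the free surface. Vertical depth h = y·sinθ with sinθ = 0.484810.
The centroid lies 1.14/2 = 0.57 m below the top edge, so y_c = 0.57 m and h_c = 0.57 × 0.484810 = 0.276342 m.
A = 0.701 × 1.14 = 0.79914 m².
Resultant F = γ·h_c·A = 9.81 × 0.276342 × 0.79914 = 2.1664 kN.
I_c = b·h³/12 = 0.701 × 1.14³/12 = 0.0865469 m⁴.
Centre of pressure: y_p = y_c + I_c/(y_c·A) = 0.57 + 0.0865469/(0.57 × 0.79914) = 0.57 + 0.19 = 0.76 m along the plane.
The resultant acts 0.57 + 0.19 = 0.76 m (along the plate) below the hinge at the top edge, so the moment about the hinge is M = F × 0.76 = 2.1664 × 0.76 = 1.64646 kN·m.

M ≈ 1.65 kN·m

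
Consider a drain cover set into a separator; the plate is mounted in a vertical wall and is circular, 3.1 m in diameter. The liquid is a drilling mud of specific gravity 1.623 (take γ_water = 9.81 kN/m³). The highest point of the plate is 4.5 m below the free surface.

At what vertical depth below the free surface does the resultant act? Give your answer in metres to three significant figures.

h_p = 6.15 m

γ = 1.623 × 9.81 = 15.92163 kN/m³.
The centroid is at the centre, 1.55 m below the top of the plate, so the centroid depth is h_c = 4.5 + 1.55 = 6.05 m.
A = π(1.55)² = 7.54768 m².
Resultant F = γ·h_c·A = 15.92163 × 6.05 × 7.54768 = 727.037 kN.
I_c = πr⁴/4 = π × 1.55⁴/4 = 4.53332 m⁴.
Centre of pressure: y_p = y_c + I_c/(y_c·A) = 6.05 + 4.53332/(6.05 × 7.54768) = 6.05 + 0.0992767 = 6.14928 m along the plane.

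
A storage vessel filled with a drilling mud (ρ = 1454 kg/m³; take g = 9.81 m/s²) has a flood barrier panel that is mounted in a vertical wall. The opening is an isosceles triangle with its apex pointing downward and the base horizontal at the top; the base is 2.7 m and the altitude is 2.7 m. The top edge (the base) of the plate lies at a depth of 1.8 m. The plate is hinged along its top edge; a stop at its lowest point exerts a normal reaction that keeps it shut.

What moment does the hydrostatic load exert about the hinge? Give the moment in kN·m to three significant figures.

γ = ρg = 1454 × 9.81 / 1000 = 14.26374 kN/m³.
With the apex down, the centroid sits h/3 = 2.7/3 = 0.9 m below the base (the top edge), so the centroid depth is h_c = 1.8 + 0.9 = 2.7 m.
A = ½ × 2.7 × 2.7 = 3.645 m².
Resultant F = γ·h_c·A = 14.26374 × 2.7 × 3.645 = 140.377 kN.
I_c = b·h³/36 = 2.7 × 2.7³/36 = 1.47623 m⁴.
Centre of pressure: y_p = y_c + I_c/(y_c·A) = 2.7 + 1.47623/(2.7 × 3.645) = 2.7 + 0.150001 = 2.85 m along the plane.
The resultant acts 0.9 + 0.150001 = 1.05 m (along the plate) below the hinge at the top edge, so the moment about the hinge is M = F × 1.05 = 140.377 × 1.05 = 147.396 kN·m.

M ≈ 147 kN·m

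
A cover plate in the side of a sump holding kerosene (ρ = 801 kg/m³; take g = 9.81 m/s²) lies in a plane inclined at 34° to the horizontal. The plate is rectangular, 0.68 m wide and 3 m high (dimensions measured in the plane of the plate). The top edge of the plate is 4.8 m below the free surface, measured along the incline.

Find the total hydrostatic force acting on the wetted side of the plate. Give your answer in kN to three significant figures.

F ≈ 56.5 kN

γ = ρg = 801 × 9.81 / 1000 = 7.85781 kN/m³.
Let θ = 34° be the plate's angle to the horizontal; measure y along the incline from where the plane meets the free surface. Vertical depth h = y·sinθ with sinθ = 0.559193.
The centroid lies 3/2 = 1.5 m below the top edge, so y_c = 4.8 + 1.5 = 6.3 m and h_c = 6.3 × 0.559193 = 3.52292 m.
A = 0.68 × 3 = 2.04 m².
Resultant F = γ·h_c·A = 7.85781 × 3.52292 × 2.04 = 56.4722 kN.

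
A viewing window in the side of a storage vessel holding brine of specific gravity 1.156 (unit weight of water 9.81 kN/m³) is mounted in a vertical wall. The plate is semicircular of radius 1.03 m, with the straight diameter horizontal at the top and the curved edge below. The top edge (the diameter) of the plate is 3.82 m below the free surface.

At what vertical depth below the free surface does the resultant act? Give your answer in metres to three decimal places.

h_p = 4.275 m

γ = 1.156 × 9.81 = 11.34036 kN/m³.
The centroid of a semicircle lies 4r/(3π) = 0.437146 m from the diameter, here below the top edge, so the centroid depth is h_c = 3.82 + 0.437146 = 4.25715 m.
A = πr²/2 = π × 1.03²/2 = 1.66646 m².
Resultant F = γ·h_c·A = 11.34036 × 4.25715 × 1.66646 = 80.4527 kN.
I_c = (π/8 − 8/(9π))·r⁴ = 0.109757 × 1.03⁴ = 0.123532 m⁴.
Centre of pressure: y_p = y_c + I_c/(y_c·A) = 4.25715 + 0.123532/(4.25715 × 1.66646) = 4.25715 + 0.0174127 = 4.27456 m along the plane.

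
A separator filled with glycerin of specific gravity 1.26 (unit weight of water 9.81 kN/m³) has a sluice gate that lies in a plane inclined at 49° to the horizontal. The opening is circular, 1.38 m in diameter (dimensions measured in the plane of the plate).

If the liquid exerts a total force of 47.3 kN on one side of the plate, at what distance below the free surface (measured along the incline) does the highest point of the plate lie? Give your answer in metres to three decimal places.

y_top ≈ 2.700 m

γ = 1.26 × 9.81 = 12.3606 kN/m³.
A = π(0.69)² = 1.49571 m².
From F = γ·h_c·A, the centroid depth is h_c = 47.3/(12.3606 × 1.49571) = 2.55843 m.
Let θ = 49° be the plate's angle to the horizontal; measure y along the incline from where the plane meets the free surface. Vertical depth h = y·sinθ with sinθ = 0.754710.
Along the incline, y_c = h_c/sinθ = 2.55843/0.754710 = 3.38995 m.
The centroid is at the centre, 0.69 m below the top of the plate, so the highest point sits at y_top = 3.38995 − 0.69 = 2.69995 m along the incline.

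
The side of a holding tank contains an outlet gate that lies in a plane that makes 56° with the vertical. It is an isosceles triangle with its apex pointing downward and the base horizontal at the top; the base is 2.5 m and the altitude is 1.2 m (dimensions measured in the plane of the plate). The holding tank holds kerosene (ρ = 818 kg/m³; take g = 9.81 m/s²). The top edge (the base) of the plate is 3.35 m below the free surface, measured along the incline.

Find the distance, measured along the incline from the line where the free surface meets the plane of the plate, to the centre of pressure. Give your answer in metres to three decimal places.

y_p = 3.771 m

γ = ρg = 818 × 9.81 / 1000 = 8.02458 kN/m³.
The plate makes 56° with the vertical, i.e. θ = 90° − 56° = 34° to the horizontal. Measuring y along the incline from the free-surface line, vertical depth h = y·sinθ with sinθ = 0.559193.
With the apex down, the centroid sits h/3 = 1.2/3 = 0.4 m below the base (the top edge), so y_c = 3.35 + 0.4 = 3.75 m and h_c = 3.75 × 0.559193 = 2.09697 m.
A = ½ × 2.5 × 1.2 = 1.5 m².
Resultant F = γ·h_c·A = 8.02458 × 2.09697 × 1.5 = 25.241 kN.
I_c = b·h³/36 = 2.5 × 1.2³/36 = 0.12 m⁴.
Centre of pressure: y_p = y_c + I_c/(y_c·A) = 3.75 + 0.12/(3.75 × 1.5) = 3.75 + 0.0213333 = 3.77133 m along the plane.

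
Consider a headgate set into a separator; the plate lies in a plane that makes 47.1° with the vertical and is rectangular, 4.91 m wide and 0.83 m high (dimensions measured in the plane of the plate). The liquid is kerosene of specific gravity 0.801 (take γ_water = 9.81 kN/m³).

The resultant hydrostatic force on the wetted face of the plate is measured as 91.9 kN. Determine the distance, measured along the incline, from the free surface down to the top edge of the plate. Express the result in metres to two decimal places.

y_top ≈ 3.80 m

γ = 0.801 × 9.81 = 7.85781 kN/m³.
A = 4.91 × 0.83 = 4.0753 m².
From F = γ·h_c·A, the centroid depth is h_c = 91.9/(7.85781 × 4.0753) = 2.86982 m.
The plate makes 47.1° with the vertical, i.e. θ = 90° − 47.1° = 42.9° to the horizontal. Measuring y along the incline from the free-surface line, vertical depth h = y·sinθ with sinθ = 0.680721.
Along the incline, y_c = h_c/sinθ = 2.86982/0.680721 = 4.21585 m.
The centroid lies 0.83/2 = 0.415 m below the top edge, so the top edge sits at y_top = 4.21585 − 0.415 = 3.80085 m along the incline.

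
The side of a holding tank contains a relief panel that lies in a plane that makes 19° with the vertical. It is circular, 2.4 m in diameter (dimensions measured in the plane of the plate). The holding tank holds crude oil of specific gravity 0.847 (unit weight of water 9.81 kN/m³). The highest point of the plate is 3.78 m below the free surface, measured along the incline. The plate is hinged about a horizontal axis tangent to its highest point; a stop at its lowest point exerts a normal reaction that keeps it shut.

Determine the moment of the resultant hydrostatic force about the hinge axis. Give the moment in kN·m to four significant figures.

γ = 0.847 × 9.81 = 8.30907 kN/m³.
The plate makes 19° with the vertical, i.e. θ = 90° − 19° = 71° to the horizontal. Measuring y along the incline from the free-surface line, vertical depth h = y·sinθ with sinθ = 0.945519.
The centroid is at the centre, 1.2 m below the top of the plate, so y_c = 3.78 + 1.2 = 4.98 m and h_c = 4.98 × 0.945519 = 4.70868 m.
A = π(1.2)² = 4.52389 m².
Resultant F = γ·h_c·A = 8.30907 × 4.70868 × 4.52389 = 176.996 kN.
I_c = πr⁴/4 = π × 1.2⁴/4 = 1.6286 m⁴.
Centre of pressure: y_p = y_c + I_c/(y_c·A) = 4.98 + 1.6286/(4.98 × 4.52389) = 4.98 + 0.0722891 = 5.05229 m along the plane.
The resultant acts 1.2 + 0.0722891 = 1.27229 m (along the plate) below the hinge at the top edge, so the moment about the hinge is M = F × 1.27229 = 176.996 × 1.27229 = 225.19 kN·m.

M ≈ 225.2 kN·m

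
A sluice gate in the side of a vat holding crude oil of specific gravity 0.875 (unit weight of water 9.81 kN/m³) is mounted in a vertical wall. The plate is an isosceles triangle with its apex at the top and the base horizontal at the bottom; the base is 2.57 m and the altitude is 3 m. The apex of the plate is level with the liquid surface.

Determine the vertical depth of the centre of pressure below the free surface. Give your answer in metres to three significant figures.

γ = 0.875 × 9.81 = 8.58375 kN/m³.
With the apex up, the centroid sits 2h/3 = 2 × 3/3 = 2 m below the apex, so the centroid depth is h_c = 2 m.
A = ½ × 2.57 × 3 = 3.855 m².
Resultant F = γ·h_c·A = 8.58375 × 2 × 3.855 = 66.1807 kN.
I_c = b·h³/36 = 2.57 × 3³/36 = 1.9275 m⁴.
Centre of pressure: y_p = y_c + I_c/(y_c·A) = 2 + 1.9275/(2 × 3.855) = 2 + 0.25 = 2.25 m along the plane.

h_p = 2.25 m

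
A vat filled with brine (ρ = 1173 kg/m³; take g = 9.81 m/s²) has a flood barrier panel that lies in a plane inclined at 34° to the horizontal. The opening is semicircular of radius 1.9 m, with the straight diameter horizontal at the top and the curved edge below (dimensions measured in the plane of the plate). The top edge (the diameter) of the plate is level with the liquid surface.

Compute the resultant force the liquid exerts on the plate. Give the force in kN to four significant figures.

F ≈ 29.42 kN

γ = ρg = 1173 × 9.81 / 1000 = 11.50713 kN/m³.
Let θ = 34° be the plate's angle to the horizontal; measure y along the incline from where the plane meets the free surface. Vertical depth h = y·sinθ with sinθ = 0.559193.
The centroid of a semicircle lies 4r/(3π) = 0.806385 m from the diameter, here below the top edge, so y_c = 0.806385 m and h_c = 0.806385 × 0.559193 = 0.450925 m.
A = πr²/2 = π × 1.9²/2 = 5.67057 m².
Resultant F = γ·h_c·A = 11.50713 × 0.450925 × 5.67057 = 29.4238 kN.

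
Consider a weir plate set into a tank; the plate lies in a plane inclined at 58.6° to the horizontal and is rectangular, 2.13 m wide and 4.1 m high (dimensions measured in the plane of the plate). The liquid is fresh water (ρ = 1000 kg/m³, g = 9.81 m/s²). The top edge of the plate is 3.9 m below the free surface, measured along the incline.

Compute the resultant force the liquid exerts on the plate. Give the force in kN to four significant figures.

γ = ρg = 1000 × 9.81 = 9810 N/m³ = 9.81 kN/m³.
Let θ = 58.6° be the plate's angle to the horizontal; measure y along the incline from where the plane meets the free surface. Vertical depth h = y·sinθ with sinθ = 0.853551.
The centroid lies 4.1/2 = 2.05 m below the top edge, so y_c = 3.9 + 2.05 = 5.95 m and h_c = 5.95 × 0.853551 = 5.07863 m.
A = 2.13 × 4.1 = 8.733 m².
Resultant F = γ·h_c·A = 9.81 × 5.07863 × 8.733 = 435.09 kN.

F ≈ 435.1 kN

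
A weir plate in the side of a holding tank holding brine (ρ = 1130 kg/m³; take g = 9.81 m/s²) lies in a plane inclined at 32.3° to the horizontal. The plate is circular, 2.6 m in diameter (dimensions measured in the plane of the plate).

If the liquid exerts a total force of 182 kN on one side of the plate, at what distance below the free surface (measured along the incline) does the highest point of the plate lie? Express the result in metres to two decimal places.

y_top ≈ 4.49 m

γ = ρg = 1130 × 9.81 / 1000 = 11.0853 kN/m³.
A = π(1.3)² = 5.30929 m².
From F = γ·h_c·A, the centroid depth is h_c = 182/(11.0853 × 5.30929) = 3.09234 m.
Let θ = 32.3° be the plate's angle to the horizontal; measure y along the incline from where the plane meets the free surface. Vertical depth h = y·sinθ with sinθ = 0.534352.
Along the incline, y_c = h_c/sinθ = 3.09234/0.534352 = 5.78708 m.
The centroid is at the centre, 1.3 m below the top of the plate, so the highest point sits at y_top = 5.78708 − 1.3 = 4.48708 m along the incline.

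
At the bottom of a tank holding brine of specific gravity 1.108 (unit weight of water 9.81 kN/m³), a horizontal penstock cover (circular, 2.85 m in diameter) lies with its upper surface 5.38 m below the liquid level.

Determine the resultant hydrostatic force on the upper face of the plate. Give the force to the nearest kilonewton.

γ = 1.108 × 9.81 = 10.86948 kN/m³.
The plate is horizontal, so pressure is uniform at p = γ·h = 10.86948 × 5.38 = 58.4778 kN/m².
A = π(1.425)² = 6.3794 m².
F = p·A = 58.4778 × 6.3794 = 373.053 kN.

F ≈ 373 kN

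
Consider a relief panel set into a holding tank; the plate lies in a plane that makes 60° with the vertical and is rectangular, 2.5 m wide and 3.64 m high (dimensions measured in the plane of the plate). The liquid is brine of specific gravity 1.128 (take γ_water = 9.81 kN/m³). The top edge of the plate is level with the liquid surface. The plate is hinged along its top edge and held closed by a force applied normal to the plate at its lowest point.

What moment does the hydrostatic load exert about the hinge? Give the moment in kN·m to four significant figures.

γ = 1.128 × 9.81 = 11.06568 kN/m³.
The plate makes 60° with the vertical, i.e. θ = 90° − 60° = 30° to the horizontal. Measuring y along the incline from the free-surface line, vertical depth h = y·sinθ with sinθ = 0.500000.
The centroid lies 3.64/2 = 1.82 m below the top edge, so y_c = 1.82 m and h_c = 1.82 × 0.500000 = 0.91 m.
A = 2.5 × 3.64 = 9.1 m².
Resultant F = γ·h_c·A = 11.06568 × 0.91 × 9.1 = 91.6349 kN.
I_c = b·h³/12 = 2.5 × 3.64³/12 = 10.0476 m⁴.
Centre of pressure: y_p = y_c + I_c/(y_c·A) = 1.82 + 10.0476/(1.82 × 9.1) = 1.82 + 0.606666 = 2.42667 m along the plane.
The resultant acts 1.82 + 0.606666 = 2.42667 m (along the plate) below the hinge at the top edge, so the moment about the hinge is M = F × 2.42667 = 91.6349 × 2.42667 = 222.368 kN·m.

M ≈ 222.4 kN·m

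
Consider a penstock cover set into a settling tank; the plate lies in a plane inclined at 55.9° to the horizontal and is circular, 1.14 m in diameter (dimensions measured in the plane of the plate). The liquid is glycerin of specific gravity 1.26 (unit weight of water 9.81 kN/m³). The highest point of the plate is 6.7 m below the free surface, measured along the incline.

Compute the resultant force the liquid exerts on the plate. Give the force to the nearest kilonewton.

F ≈ 76 kN

γ = 1.26 × 9.81 = 12.3606 kN/m³.
Let θ = 55.9° be the plate's angle to the horizontal; measure y along the incline from where the plane meets the free surface. Vertical depth h = y·sinθ with sinθ = 0.828060.
The centroid is at the centre, 0.57 m below the top of the plate, so y_c = 6.7 + 0.57 = 7.27 m and h_c = 7.27 × 0.828060 = 6.02 m.
A = π(0.57)² = 1.0207 m².
Resultant F = γ·h_c·A = 12.3606 × 6.02 × 1.0207 = 75.9511 kN.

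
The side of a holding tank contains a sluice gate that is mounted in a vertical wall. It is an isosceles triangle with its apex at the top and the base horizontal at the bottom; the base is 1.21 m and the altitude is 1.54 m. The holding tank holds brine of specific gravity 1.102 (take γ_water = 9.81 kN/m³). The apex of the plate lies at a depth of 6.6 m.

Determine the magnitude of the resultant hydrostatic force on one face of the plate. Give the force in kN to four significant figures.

γ = 1.102 × 9.81 = 10.81062 kN/m³.
With the apex up, the centroid sits 2h/3 = 2 × 1.54/3 = 1.02667 m below the apex, so the centroid depth is h_c = 6.6 + 1.02667 = 7.62667 m.
A = ½ × 1.21 × 1.54 = 0.9317 m².
Resultant F = γ·h_c·A = 10.81062 × 7.62667 × 0.9317 = 76.8178 kN.

F ≈ 76.82 kN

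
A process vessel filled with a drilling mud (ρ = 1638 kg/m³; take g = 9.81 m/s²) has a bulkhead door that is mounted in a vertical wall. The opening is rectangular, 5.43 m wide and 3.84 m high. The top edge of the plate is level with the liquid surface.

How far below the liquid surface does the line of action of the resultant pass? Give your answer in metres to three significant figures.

h_p = 2.56 m

γ = ρg = 1638 × 9.81 / 1000 = 16.06878 kN/m³.
The centroid lies 3.84/2 = 1.92 m below the top edge, so the centroid depth is h_c = 1.92 m.
A = 5.43 × 3.84 = 20.8512 m².
Resultant F = γ·h_c·A = 16.06878 × 1.92 × 20.8512 = 643.302 kN.
I_c = b·h³/12 = 5.43 × 3.84³/12 = 25.622 m⁴.
Centre of pressure: y_p = y_c + I_c/(y_c·A) = 1.92 + 25.622/(1.92 × 20.8512) = 1.92 + 0.640001 = 2.56 m along the plane.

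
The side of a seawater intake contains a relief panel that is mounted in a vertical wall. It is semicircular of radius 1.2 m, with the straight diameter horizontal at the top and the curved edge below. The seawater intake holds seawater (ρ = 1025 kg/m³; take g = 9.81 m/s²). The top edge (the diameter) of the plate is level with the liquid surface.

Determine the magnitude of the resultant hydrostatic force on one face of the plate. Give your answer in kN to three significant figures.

F ≈ 11.6 kN

γ = ρg = 1025 × 9.81 / 1000 = 10.05525 kN/m³.
The centroid of a semicircle lies 4r/(3π) = 0.509296 m from the diameter, here below the top edge, so the centroid depth is h_c = 0.509296 m.
A = πr²/2 = π × 1.2²/2 = 2.26195 m².
Resultant F = γ·h_c·A = 10.05525 × 0.509296 × 2.26195 = 11.5837 kN.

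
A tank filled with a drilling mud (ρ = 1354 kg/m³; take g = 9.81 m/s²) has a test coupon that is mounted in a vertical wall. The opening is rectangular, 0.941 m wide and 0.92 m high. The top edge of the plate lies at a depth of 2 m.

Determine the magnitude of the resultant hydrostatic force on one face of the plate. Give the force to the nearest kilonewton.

F ≈ 28 kN

γ = ρg = 1354 × 9.81 / 1000 = 13.28274 kN/m³.
The centroid lies 0.92/2 = 0.46 m below the top edge, so the centroid depth is h_c = 2 + 0.46 = 2.46 m.
A = 0.941 × 0.92 = 0.86572 m².
Resultant F = γ·h_c·A = 13.28274 × 2.46 × 0.86572 = 28.2879 kN.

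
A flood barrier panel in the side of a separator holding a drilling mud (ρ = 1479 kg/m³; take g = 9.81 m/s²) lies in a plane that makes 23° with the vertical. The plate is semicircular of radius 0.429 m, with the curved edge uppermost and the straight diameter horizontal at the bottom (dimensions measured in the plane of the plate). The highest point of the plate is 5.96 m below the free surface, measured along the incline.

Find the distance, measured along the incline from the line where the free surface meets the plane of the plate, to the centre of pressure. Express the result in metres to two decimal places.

γ = ρg = 1479 × 9.81 / 1000 = 14.50899 kN/m³.
The plate makes 23° with the vertical, i.e. θ = 90° − 23° = 67° to the horizontal. Measuring y along the incline from the free-surface line, vertical depth h = y·sinθ with sinθ = 0.920505.
The centroid lies 4r/(3π) = 0.182073 m above the diameter, so r − 4r/(3π) = 0.429 − 0.182073 = 0.246927 m below the topmost point, so y_c = 5.96 + 0.246927 = 6.20693 m and h_c = 6.20693 × 0.920505 = 5.71351 m.
A = πr²/2 = π × 0.429²/2 = 0.289091 m².
Resultant F = γ·h_c·A = 14.50899 × 5.71351 × 0.289091 = 23.9649 kN.
I_c = (π/8 − 8/(9π))·r⁴ = 0.109757 × 0.429⁴ = 0.00371759 m⁴.
Centre of pressure: y_p = y_c + I_c/(y_c·A) = 6.20693 + 0.00371759/(6.20693 × 0.289091) = 6.20693 + 0.00207181 = 6.209 m along the plane.

y_p = 6.21 m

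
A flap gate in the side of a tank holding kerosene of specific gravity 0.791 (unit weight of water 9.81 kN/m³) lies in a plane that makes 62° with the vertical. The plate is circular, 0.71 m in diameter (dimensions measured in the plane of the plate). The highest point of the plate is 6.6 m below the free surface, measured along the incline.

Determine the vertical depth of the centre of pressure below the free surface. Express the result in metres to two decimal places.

γ = 0.791 × 9.81 = 7.75971 kN/m³.
The plate makes 62° with the vertical, i.e. θ = 90° − 62° = 28° to the horizontal. Measuring y along the incline from the free-surface line, vertical depth h = y·sinθ with sinθ = 0.469472.
The centroid is at the centre, 0.355 m below the top of the plate, so y_c = 6.6 + 0.355 = 6.955 m and h_c = 6.955 × 0.469472 = 3.26518 m.
A = π(0.355)² = 0.395919 m².
Resultant F = γ·h_c·A = 7.75971 × 3.26518 × 0.395919 = 10.0313 kN.
I_c = πr⁴/4 = π × 0.355⁴/4 = 0.0124739 m⁴.
Centre of pressure: y_p = y_c + I_c/(y_c·A) = 6.955 + 0.0124739/(6.955 × 0.395919) = 6.955 + 0.00453001 = 6.95953 m along the plane.
Vertically, h_p = y_p·sinθ = 6.95953 × 0.469472 = 3.2673 m.

h_p = 3.27 m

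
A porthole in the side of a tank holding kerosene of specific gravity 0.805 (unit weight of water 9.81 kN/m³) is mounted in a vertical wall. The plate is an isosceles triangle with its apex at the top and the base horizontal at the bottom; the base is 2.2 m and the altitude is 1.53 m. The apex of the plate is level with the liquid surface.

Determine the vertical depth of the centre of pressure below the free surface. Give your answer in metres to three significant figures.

γ = 0.805 × 9.81 = 7.89705 kN/m³.
With the apex up, the centroid sits 2h/3 = 2 × 1.53/3 = 1.02 m below the apex, so the centroid depth is h_c = 1.02 m.
A = ½ × 2.2 × 1.53 = 1.683 m².
Resultant F = γ·h_c·A = 7.89705 × 1.02 × 1.683 = 13.5565 kN.
I_c = b·h³/36 = 2.2 × 1.53³/36 = 0.218874 m⁴.
Centre of pressure: y_p = y_c + I_c/(y_c·A) = 1.02 + 0.218874/(1.02 × 1.683) = 1.02 + 0.1275 = 1.1475 m along the plane.

h_p = 1.15 m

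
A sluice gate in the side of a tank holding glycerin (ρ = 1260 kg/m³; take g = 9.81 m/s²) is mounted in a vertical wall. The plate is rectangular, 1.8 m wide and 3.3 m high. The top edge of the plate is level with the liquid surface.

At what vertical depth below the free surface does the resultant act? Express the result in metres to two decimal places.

γ = ρg = 1260 × 9.81 / 1000 = 12.3606 kN/m³.
The centroid lies 3.3/2 = 1.65 m below the top edge, so the centroid depth is h_c = 1.65 m.
A = 1.8 × 3.3 = 5.94 m².
Resultant F = γ·h_c·A = 12.3606 × 1.65 × 5.94 = 121.146 kN.
I_c = b·h³/12 = 1.8 × 3.3³/12 = 5.39055 m⁴.
Centre of pressure: y_p = y_c + I_c/(y_c·A) = 1.65 + 5.39055/(1.65 × 5.94) = 1.65 + 0.55 = 2.2 m along the plane.

h_p = 2.20 m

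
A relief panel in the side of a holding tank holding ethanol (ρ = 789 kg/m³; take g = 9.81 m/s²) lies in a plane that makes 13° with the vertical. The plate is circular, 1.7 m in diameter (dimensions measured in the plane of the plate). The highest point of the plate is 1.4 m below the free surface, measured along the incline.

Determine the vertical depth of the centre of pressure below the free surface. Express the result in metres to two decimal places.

γ = ρg = 789 × 9.81 / 1000 = 7.74009 kN/m³.
The plate makes 13° with the vertical, i.e. θ = 90° − 13° = 77° to the horizontal. Measuring y along the incline from the free-surface line, vertical depth h = y·sinθ with sinθ = 0.974370.
The centroid is at the centre, 0.85 m below the top of the plate, so y_c = 1.4 + 0.85 = 2.25 m and h_c = 2.25 × 0.974370 = 2.19233 m.
A = π(0.85)² = 2.2698 m².
Resultant F = γ·h_c·A = 7.74009 × 2.19233 × 2.2698 = 38.5159 kN.
I_c = πr⁴/4 = π × 0.85⁴/4 = 0.409983 m⁴.
Centre of pressure: y_p = y_c + I_c/(y_c·A) = 2.25 + 0.409983/(2.25 × 2.2698) = 2.25 + 0.0802779 = 2.33028 m along the plane.
Vertically, h_p = y_p·sinθ = 2.33028 × 0.974370 = 2.27055 m.

h_p = 2.27 m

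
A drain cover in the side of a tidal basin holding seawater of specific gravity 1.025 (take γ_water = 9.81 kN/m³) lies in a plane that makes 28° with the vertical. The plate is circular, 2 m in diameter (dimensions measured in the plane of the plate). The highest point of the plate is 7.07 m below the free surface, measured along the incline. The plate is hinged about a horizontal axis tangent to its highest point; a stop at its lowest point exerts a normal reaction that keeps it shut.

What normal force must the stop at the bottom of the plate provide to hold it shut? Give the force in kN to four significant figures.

γ = 1.025 × 9.81 = 10.05525 kN/m³.
The plate makes 28° with the vertical, i.e. θ = 90° − 28° = 62° to the horizontal. Measuring y along the incline from the free-surface line, vertical depth h = y·sinθ with sinθ = 0.882948.
The centroid is at the centre, 1 m below the top of the plate, so y_c = 7.07 + 1 = 8.07 m and h_c = 8.07 × 0.882948 = 7.12539 m.
A = π(1)² = 3.14159 m².
Resultant F = γ·h_c·A = 10.05525 × 7.12539 × 3.14159 = 225.087 kN.
I_c = πr⁴/4 = π × 1⁴/4 = 0.785398 m⁴.
Centre of pressure: y_p = y_c + I_c/(y_c·A) = 8.07 + 0.785398/(8.07 × 3.14159) = 8.07 + 0.030979 = 8.10098 m along the plane.
The resultant acts 1 + 0.030979 = 1.03098 m (along the plate) below the hinge at the top edge, so the moment about the hinge is M = F × 1.03098 = 225.087 × 1.03098 = 232.06 kN·m.
A normal force at the bottom, 2 m from the hinge, must supply this moment: P = 232.06/2 = 116.03 kN.

P ≈ 116.0 kN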